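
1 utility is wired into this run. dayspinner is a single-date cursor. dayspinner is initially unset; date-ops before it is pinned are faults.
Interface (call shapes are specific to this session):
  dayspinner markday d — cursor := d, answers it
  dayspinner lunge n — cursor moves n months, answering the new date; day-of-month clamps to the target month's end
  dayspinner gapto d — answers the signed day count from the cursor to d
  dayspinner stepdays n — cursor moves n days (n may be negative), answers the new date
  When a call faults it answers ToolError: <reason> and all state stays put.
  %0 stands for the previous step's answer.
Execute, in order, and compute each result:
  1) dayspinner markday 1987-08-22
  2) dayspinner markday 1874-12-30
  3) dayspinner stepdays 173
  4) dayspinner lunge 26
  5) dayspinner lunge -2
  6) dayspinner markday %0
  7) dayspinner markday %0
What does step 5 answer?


Next I call dayspinner markday passing d→1987-08-22: 1987-08-22.
I call dayspinner markday passing d→1874-12-30, → 1874-12-30.
Calling dayspinner stepdays passing n→173, and see 1875-06-21.
Calling dayspinner lunge passing n→26, and get 1877-08-21.
I use dayspinner lunge passing n→-2, and get 1877-06-21.
Next I call dayspinner markday passing d→%0, → 1877-06-21.
Using dayspinner markday passing d→%0, giving 1877-06-21.

Answer: 1877-06-21


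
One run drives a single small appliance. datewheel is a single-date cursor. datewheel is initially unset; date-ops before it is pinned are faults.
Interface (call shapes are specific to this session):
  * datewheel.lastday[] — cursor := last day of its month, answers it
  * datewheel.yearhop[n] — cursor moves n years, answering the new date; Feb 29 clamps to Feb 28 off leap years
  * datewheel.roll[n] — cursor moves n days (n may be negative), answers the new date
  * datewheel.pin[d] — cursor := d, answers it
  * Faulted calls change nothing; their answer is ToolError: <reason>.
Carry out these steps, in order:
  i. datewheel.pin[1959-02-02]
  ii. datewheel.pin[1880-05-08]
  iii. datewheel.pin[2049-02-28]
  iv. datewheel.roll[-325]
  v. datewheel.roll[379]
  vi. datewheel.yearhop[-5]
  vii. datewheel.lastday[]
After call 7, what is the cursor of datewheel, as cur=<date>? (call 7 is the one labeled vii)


Answer: cur=2044-04-30

Derivation:
I try datewheel.pin on 1959-02-02, and see 1959-02-02.
Using datewheel.pin on 1880-05-08, and get 1880-05-08.
I use datewheel.pin on 2049-02-28: 2049-02-28.
Now I run datewheel.roll on -325: 2048-04-09.
Invoking datewheel.roll on 379, giving 2049-04-23.
Now I run datewheel.yearhop on -5, which returns 2044-04-23.
Now I run datewheel.lastday(), giving 2044-04-30.


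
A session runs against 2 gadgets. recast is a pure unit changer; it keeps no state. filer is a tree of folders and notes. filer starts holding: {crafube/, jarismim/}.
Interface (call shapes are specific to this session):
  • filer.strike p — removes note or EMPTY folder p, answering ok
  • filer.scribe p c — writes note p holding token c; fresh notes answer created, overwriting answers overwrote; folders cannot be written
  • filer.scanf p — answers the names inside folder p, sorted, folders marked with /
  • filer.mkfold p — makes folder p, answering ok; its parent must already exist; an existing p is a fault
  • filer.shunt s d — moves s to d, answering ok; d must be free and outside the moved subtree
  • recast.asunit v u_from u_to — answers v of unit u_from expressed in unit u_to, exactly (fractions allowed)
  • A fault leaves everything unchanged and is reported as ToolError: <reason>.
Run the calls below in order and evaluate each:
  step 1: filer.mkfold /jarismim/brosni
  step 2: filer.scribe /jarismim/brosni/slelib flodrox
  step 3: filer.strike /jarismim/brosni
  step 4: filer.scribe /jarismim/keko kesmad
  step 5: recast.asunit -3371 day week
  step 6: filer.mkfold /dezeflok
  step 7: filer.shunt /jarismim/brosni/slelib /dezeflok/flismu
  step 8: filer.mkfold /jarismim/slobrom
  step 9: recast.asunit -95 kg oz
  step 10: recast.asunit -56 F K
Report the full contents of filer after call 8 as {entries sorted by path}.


[in] filer.mkfold p: /jarismim/brosni
  ok
[in] filer.scribe p: /jarismim/brosni/slelib c: flodrox
  created
[in] filer.strike p: /jarismim/brosni
  ToolError: not empty
[in] filer.scribe p: /jarismim/keko c: kesmad
  created
[in] recast.asunit v: -3371 u_from: day u_to: week
  -3371/7
[in] filer.mkfold p: /dezeflok
  ok
[in] filer.shunt s: /jarismim/brosni/slelib d: /dezeflok/flismu
  ok
[in] filer.mkfold p: /jarismim/slobrom
  ok
[in] recast.asunit v: -95 u_from: kg u_to: oz
  -152000000000/45359237
[in] recast.asunit v: -56 u_from: F u_to: K
  40367/180

Answer: {crafube/, dezeflok/, dezeflok/flismu=flodrox, jarismim/, jarismim/brosni/, jarismim/keko=kesmad, jarismim/slobrom/}


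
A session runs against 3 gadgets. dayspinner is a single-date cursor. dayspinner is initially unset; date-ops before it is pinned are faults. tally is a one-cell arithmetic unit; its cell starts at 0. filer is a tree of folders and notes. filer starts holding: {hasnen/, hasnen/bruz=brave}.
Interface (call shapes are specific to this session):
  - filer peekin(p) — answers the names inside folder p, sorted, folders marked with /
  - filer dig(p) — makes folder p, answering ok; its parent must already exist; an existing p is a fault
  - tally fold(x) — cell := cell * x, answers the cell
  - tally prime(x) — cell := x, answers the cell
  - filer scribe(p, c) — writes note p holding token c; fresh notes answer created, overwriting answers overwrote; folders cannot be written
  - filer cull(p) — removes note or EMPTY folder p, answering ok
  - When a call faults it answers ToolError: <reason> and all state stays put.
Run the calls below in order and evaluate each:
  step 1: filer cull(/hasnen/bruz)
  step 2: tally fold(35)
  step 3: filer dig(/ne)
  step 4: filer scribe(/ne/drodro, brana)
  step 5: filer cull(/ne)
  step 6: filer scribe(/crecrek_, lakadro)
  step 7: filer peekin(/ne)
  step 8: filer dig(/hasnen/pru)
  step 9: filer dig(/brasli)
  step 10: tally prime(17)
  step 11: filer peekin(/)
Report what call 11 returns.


-- filer cull(p: /hasnen/bruz) -> ok
-- tally fold(x: 35) -> 0
-- filer dig(p: /ne) -> ok
-- filer scribe(p: /ne/drodro, c: brana) -> created
-- filer cull(p: /ne) -> ToolError: not empty
-- filer scribe(p: /crecrek_, c: lakadro) -> created
-- filer peekin(p: /ne) -> [drodro]
-- filer dig(p: /hasnen/pru) -> ok
-- filer dig(p: /brasli) -> ok
-- tally prime(x: 17) -> 17
-- filer peekin(p: /) -> [brasli/, crecrek_, hasnen/, ne/]

Answer: [brasli/, crecrek_, hasnen/, ne/]


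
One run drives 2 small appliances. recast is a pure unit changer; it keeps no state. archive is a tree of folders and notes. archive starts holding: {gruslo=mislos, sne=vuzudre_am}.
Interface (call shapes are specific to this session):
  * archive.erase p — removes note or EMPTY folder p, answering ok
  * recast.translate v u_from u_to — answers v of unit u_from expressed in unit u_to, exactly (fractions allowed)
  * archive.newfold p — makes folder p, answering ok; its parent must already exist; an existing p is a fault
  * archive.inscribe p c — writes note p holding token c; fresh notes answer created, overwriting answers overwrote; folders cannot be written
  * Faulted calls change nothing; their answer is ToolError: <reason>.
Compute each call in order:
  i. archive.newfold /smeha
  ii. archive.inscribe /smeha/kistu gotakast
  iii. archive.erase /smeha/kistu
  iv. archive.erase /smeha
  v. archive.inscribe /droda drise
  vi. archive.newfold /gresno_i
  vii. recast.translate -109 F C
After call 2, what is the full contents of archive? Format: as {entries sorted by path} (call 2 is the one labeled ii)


Answer: {gruslo=mislos, smeha/, smeha/kistu=gotakast, sne=vuzudre_am}

Derivation:
Step: newfold[p: /smeha]
Result: ok
Step: inscribe[p: /smeha/kistu; c: gotakast]
Result: created
Step: erase[p: /smeha/kistu]
Result: ok
Step: erase[p: /smeha]
Result: ok
Step: inscribe[p: /droda; c: drise]
Result: created
Step: newfold[p: /gresno_i]
Result: ok
Step: translate[v: -109; u_from: F; u_to: C]
Result: -235/3


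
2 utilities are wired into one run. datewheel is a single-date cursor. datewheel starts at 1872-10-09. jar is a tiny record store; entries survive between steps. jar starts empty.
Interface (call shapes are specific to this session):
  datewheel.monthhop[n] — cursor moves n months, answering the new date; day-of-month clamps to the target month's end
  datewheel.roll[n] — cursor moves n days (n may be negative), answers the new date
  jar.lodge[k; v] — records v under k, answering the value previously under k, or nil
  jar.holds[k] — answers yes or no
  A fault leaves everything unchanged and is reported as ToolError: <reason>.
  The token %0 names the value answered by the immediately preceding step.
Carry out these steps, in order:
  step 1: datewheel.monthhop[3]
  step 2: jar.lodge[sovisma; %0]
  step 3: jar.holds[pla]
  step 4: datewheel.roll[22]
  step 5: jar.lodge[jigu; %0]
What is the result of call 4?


Answer: 1873-01-31

Derivation:
$ monthhop n→3
= 1873-01-09
$ lodge k→sovisma v→%0
= nil
$ holds k→pla
= no
$ roll n→22
= 1873-01-31
$ lodge k→jigu v→%0
= nil


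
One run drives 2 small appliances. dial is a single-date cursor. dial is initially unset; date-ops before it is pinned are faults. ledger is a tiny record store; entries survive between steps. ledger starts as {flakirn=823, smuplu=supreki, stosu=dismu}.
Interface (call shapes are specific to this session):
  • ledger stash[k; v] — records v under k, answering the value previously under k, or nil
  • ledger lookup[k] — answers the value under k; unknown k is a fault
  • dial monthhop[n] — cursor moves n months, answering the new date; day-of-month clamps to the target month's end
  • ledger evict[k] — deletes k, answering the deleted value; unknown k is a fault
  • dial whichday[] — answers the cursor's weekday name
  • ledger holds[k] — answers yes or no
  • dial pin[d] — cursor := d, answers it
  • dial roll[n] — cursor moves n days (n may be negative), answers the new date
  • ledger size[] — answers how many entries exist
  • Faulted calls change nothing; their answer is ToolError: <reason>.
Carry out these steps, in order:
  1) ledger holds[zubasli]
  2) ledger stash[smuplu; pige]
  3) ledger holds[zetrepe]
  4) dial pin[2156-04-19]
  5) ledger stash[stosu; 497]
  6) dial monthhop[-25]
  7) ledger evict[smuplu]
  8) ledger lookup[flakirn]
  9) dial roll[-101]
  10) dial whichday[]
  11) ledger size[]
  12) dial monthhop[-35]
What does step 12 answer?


Answer: 2151-01-08

Derivation:
$ ledger holds k=zubasli
[out] no
$ ledger stash k=smuplu v=pige
[out] supreki
$ ledger holds k=zetrepe
[out] no
$ dial pin d=2156-04-19
[out] 2156-04-19
$ ledger stash k=stosu v=497
[out] dismu
$ dial monthhop n=-25
[out] 2154-03-19
$ ledger evict k=smuplu
[out] pige
$ ledger lookup k=flakirn
[out] 823
$ dial roll n=-101
[out] 2153-12-08
$ dial whichday
[out] Saturday
$ ledger size
[out] 2
$ dial monthhop n=-35
[out] 2151-01-08


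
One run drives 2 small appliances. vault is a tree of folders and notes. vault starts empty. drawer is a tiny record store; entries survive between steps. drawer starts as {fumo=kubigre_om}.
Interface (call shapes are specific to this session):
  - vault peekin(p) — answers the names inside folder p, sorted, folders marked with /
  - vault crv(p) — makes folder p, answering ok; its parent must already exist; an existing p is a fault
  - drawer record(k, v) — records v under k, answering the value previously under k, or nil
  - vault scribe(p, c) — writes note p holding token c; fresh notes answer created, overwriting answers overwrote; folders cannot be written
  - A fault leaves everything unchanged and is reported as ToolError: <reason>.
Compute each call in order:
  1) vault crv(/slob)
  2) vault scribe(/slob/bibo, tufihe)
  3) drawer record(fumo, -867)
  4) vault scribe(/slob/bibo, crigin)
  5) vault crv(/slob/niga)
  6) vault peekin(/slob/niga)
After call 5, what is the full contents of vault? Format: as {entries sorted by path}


→ vault crv(p→/slob)
← ok
→ vault scribe(p→/slob/bibo, c→tufihe)
← created
→ drawer record(k→fumo, v→-867)
← kubigre_om
→ vault scribe(p→/slob/bibo, c→crigin)
← overwrote
→ vault crv(p→/slob/niga)
← ok
→ vault peekin(p→/slob/niga)
← []

Answer: {slob/, slob/bibo=crigin, slob/niga/}


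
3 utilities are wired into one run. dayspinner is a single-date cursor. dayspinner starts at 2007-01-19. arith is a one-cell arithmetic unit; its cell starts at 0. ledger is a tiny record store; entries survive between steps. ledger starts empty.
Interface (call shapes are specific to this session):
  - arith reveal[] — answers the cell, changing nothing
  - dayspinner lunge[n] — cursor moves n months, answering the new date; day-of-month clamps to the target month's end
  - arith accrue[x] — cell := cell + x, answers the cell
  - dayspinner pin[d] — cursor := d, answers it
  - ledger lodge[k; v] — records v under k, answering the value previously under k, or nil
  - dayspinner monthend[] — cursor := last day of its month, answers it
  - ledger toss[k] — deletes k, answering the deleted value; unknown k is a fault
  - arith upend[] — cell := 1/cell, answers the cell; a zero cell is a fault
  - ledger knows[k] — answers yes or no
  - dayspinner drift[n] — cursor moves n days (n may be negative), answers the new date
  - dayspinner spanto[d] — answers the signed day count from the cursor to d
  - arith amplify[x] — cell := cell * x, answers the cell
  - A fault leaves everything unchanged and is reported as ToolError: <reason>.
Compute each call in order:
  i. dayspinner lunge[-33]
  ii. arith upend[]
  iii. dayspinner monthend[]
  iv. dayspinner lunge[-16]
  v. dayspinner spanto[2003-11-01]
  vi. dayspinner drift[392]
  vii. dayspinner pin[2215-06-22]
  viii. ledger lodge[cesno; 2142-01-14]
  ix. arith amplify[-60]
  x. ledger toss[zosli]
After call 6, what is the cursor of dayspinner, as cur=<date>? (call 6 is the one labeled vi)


Answer: cur=2004-01-26

Derivation:
~$ dayspinner lunge n='-33'
:: 2004-04-19
~$ arith upend
:: ToolError: reciprocal of zero
~$ dayspinner monthend
:: 2004-04-30
~$ dayspinner lunge n='-16'
:: 2002-12-30
~$ dayspinner spanto d='2003-11-01'
:: 306
~$ dayspinner drift n='392'
:: 2004-01-26
~$ dayspinner pin d='2215-06-22'
:: 2215-06-22
~$ ledger lodge k='cesno' v='2142-01-14'
:: nil
~$ arith amplify x='-60'
:: 0
~$ ledger toss k='zosli'
:: ToolError: no such key zosli


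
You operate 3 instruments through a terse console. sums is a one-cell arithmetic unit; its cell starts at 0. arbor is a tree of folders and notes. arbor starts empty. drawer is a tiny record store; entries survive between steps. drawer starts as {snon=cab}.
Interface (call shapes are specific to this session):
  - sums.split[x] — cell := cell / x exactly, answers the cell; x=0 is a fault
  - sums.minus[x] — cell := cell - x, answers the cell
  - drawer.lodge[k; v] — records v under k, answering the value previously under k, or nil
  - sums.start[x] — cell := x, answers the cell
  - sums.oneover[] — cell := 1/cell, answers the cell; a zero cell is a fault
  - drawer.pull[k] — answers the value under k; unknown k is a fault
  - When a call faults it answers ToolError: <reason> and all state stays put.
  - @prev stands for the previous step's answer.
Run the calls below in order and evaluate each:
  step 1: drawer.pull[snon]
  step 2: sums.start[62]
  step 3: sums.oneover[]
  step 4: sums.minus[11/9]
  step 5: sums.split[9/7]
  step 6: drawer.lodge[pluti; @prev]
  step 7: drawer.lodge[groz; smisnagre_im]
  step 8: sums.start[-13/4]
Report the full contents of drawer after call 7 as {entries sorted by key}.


% drawer.pull(k=snon) ~> cab
% sums.start(x=62) ~> 62
% sums.oneover() ~> 1/62
% sums.minus(x=11/9) ~> -673/558
% sums.split(x=9/7) ~> -4711/5022
% drawer.lodge(k=pluti, v=@prev) ~> nil
% drawer.lodge(k=groz, v=smisnagre_im) ~> nil
% sums.start(x=-13/4) ~> -13/4

Answer: {groz=smisnagre_im, pluti=-4711/5022, snon=cab}


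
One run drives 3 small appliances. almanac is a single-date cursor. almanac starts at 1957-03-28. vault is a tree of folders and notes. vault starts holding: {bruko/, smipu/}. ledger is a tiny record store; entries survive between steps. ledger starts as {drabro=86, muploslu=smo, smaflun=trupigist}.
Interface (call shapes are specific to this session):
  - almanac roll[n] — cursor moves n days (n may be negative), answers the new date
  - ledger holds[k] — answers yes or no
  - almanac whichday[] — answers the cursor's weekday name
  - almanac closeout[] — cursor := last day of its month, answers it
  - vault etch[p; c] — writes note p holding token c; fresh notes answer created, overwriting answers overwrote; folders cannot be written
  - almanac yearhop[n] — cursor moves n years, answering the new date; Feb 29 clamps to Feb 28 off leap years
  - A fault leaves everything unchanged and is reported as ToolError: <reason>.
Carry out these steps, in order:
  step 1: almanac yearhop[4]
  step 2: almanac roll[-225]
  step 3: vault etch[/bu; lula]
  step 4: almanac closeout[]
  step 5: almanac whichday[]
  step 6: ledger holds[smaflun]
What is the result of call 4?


Answer: 1960-08-31

Derivation:
Then almanac yearhop with n='4', and see 1961-03-28.
Then almanac roll with n='-225', — result: 1960-08-15.
Next I call vault etch with p='/bu', c='lula', and see created.
I invoke almanac closeout, and observe 1960-08-31.
I call almanac whichday: Wednesday.
I invoke ledger holds with k='smaflun', — result: yes.


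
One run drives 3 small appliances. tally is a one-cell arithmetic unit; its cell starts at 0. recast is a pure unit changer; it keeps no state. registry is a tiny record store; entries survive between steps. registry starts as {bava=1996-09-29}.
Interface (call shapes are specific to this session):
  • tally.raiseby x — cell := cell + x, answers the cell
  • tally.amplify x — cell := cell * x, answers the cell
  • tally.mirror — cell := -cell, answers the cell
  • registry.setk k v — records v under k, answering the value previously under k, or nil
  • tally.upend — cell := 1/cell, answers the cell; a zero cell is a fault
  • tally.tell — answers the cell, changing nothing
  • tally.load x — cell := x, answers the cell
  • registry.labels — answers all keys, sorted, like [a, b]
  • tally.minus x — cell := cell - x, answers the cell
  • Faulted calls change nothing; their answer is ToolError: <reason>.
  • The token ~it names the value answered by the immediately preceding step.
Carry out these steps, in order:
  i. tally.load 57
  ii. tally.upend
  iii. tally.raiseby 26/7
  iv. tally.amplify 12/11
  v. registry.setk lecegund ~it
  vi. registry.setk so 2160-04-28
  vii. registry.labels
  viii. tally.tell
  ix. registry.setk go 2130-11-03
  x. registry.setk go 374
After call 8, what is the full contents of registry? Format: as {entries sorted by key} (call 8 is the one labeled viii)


Answer: {bava=1996-09-29, lecegund=5956/1463, so=2160-04-28}

Derivation:
$ tally.load x=57
[out] 57
$ tally.upend
[out] 1/57
$ tally.raiseby x=26/7
[out] 1489/399
$ tally.amplify x=12/11
[out] 5956/1463
$ registry.setk k=lecegund v=~it
[out] nil
$ registry.setk k=so v=2160-04-28
[out] nil
$ registry.labels
[out] [bava, lecegund, so]
$ tally.tell
[out] 5956/1463
$ registry.setk k=go v=2130-11-03
[out] nil
$ registry.setk k=go v=374
[out] 2130-11-03


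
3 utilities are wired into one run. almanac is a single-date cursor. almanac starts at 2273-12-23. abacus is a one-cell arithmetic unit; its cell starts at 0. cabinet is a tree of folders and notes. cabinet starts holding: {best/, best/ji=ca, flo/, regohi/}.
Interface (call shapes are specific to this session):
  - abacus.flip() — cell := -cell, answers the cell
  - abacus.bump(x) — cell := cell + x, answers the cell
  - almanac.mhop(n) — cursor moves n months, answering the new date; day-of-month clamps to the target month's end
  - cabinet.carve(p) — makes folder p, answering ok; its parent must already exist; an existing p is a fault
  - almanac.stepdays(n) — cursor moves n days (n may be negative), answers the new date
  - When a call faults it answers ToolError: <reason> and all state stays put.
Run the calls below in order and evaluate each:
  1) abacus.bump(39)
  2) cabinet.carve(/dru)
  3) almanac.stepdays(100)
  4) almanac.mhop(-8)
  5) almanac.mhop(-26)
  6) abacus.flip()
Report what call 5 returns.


·→ bump(39)
·← 39
·→ carve(/dru)
·← ok
·→ stepdays(100)
·← 2274-04-02
·→ mhop(-8)
·← 2273-08-02
·→ mhop(-26)
·← 2271-06-02
·→ flip()
·← -39

Answer: 2271-06-02


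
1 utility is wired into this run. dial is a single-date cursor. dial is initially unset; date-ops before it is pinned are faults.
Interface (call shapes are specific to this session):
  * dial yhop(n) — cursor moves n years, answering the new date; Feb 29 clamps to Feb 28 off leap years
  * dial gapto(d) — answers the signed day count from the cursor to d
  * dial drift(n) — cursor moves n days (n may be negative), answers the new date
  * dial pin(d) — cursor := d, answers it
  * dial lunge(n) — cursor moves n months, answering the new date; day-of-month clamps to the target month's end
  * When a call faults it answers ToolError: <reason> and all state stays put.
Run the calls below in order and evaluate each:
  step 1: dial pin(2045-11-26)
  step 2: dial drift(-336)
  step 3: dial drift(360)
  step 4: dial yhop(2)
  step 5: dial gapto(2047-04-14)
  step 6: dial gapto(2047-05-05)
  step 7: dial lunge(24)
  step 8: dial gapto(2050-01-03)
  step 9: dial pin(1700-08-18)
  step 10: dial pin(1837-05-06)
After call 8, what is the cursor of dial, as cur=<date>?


-> dial pin(d: 2045-11-26)
<- 2045-11-26
-> dial drift(n: -336)
<- 2044-12-25
-> dial drift(n: 360)
<- 2045-12-20
-> dial yhop(n: 2)
<- 2047-12-20
-> dial gapto(d: 2047-04-14)
<- -250
-> dial gapto(d: 2047-05-05)
<- -229
-> dial lunge(n: 24)
<- 2049-12-20
-> dial gapto(d: 2050-01-03)
<- 14
-> dial pin(d: 1700-08-18)
<- 1700-08-18
-> dial pin(d: 1837-05-06)
<- 1837-05-06

Answer: cur=2049-12-20


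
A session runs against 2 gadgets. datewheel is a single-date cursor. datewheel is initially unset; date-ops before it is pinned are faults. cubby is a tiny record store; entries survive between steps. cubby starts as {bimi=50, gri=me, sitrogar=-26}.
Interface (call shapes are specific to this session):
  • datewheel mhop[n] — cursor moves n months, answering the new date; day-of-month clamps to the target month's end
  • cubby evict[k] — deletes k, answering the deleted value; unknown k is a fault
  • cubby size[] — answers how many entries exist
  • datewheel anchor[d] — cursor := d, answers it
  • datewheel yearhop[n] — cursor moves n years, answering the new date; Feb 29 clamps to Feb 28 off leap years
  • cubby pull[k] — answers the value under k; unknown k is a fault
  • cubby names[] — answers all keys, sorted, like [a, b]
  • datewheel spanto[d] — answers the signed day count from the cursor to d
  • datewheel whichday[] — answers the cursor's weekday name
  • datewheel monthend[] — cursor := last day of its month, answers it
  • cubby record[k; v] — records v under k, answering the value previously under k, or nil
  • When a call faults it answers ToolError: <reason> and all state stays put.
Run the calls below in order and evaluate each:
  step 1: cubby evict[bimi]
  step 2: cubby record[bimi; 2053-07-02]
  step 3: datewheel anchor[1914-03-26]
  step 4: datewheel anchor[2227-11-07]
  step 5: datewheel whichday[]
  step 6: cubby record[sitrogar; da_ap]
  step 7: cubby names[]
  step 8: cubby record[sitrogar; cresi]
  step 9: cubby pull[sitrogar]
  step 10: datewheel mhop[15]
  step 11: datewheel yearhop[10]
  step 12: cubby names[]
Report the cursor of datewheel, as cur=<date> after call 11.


Answer: cur=2239-02-07

Derivation:
>> cubby evict(k→bimi)
<< 50
>> cubby record(k→bimi, v→2053-07-02)
<< nil
>> datewheel anchor(d→1914-03-26)
<< 1914-03-26
>> datewheel anchor(d→2227-11-07)
<< 2227-11-07
>> datewheel whichday()
<< Wednesday
>> cubby record(k→sitrogar, v→da_ap)
<< -26
>> cubby names()
<< [bimi, gri, sitrogar]
>> cubby record(k→sitrogar, v→cresi)
<< da_ap
>> cubby pull(k→sitrogar)
<< cresi
>> datewheel mhop(n→15)
<< 2229-02-07
>> datewheel yearhop(n→10)
<< 2239-02-07
>> cubby names()
<< [bimi, gri, sitrogar]


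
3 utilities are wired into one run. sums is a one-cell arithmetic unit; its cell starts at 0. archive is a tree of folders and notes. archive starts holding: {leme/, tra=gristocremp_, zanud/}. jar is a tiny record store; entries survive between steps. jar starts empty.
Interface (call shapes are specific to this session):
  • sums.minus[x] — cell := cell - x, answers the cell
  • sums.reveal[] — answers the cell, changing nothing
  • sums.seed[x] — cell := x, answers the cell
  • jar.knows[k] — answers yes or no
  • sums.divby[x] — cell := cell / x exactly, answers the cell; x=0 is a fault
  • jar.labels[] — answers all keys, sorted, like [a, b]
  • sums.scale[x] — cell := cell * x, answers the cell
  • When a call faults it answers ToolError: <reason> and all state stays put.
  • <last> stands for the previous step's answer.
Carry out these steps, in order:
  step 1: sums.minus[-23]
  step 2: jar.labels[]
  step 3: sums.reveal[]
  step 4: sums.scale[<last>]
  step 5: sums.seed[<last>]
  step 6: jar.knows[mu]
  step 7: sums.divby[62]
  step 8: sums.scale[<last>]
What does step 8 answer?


Using sums.minus using x=-23, which returns 23.
Then jar.labels(): [].
Then sums.reveal, and observe 23.
Next I call sums.scale using x=<last>, → 529.
I invoke sums.seed using x=<last>, and see 529.
Calling jar.knows using k=mu, giving no.
Invoking sums.divby using x=62, yielding 529/62.
Using sums.scale using x=<last>, and get 279841/3844.

Answer: 279841/3844


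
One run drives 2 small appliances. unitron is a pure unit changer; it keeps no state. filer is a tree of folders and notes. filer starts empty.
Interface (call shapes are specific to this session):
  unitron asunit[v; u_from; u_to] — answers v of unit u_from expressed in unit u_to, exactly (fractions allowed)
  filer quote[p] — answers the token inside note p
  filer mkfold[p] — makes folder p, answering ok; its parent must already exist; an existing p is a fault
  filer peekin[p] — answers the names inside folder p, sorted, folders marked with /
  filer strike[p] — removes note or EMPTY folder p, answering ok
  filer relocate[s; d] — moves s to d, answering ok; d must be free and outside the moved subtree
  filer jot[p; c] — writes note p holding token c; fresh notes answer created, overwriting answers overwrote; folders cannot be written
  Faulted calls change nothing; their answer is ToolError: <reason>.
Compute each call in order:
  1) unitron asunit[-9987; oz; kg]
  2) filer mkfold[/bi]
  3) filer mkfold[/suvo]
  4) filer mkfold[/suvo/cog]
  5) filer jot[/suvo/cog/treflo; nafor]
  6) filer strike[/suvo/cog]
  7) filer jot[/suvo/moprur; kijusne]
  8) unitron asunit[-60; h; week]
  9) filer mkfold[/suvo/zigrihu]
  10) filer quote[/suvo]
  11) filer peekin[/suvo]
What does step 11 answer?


Answer: [cog/, moprur, zigrihu/]

Derivation:
% 1. unitron asunit(v: -9987, u_from: oz, u_to: kg) == -453002699919/1600000000
% 2. filer mkfold(p: /bi) == ok
% 3. filer mkfold(p: /suvo) == ok
% 4. filer mkfold(p: /suvo/cog) == ok
% 5. filer jot(p: /suvo/cog/treflo, c: nafor) == created
% 6. filer strike(p: /suvo/cog) == ToolError: not empty
% 7. filer jot(p: /suvo/moprur, c: kijusne) == created
% 8. unitron asunit(v: -60, u_from: h, u_to: week) == -5/14
% 9. filer mkfold(p: /suvo/zigrihu) == ok
% 10. filer quote(p: /suvo) == ToolError: is a directory
% 11. filer peekin(p: /suvo) == [cog/, moprur, zigrihu/]


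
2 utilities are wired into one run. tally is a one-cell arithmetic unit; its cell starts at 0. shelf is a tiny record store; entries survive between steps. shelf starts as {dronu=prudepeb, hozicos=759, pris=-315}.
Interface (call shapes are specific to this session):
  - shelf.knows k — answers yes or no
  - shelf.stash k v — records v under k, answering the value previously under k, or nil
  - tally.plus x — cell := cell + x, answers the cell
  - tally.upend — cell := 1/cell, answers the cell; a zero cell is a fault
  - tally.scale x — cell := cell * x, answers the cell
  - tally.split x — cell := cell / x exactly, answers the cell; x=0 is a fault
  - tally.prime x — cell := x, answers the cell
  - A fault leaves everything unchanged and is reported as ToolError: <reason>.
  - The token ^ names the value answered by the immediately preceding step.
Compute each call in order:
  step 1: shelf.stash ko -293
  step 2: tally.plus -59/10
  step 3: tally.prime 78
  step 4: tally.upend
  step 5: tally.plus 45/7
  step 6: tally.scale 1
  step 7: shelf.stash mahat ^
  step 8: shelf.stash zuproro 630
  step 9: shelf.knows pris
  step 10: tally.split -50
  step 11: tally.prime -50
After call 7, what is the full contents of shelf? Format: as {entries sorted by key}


% shelf.stash k=ko v=-293
[out] nil
% tally.plus x=-59/10
[out] -59/10
% tally.prime x=78
[out] 78
% tally.upend
[out] 1/78
% tally.plus x=45/7
[out] 3517/546
% tally.scale x=1
[out] 3517/546
% shelf.stash k=mahat v=^
[out] nil
% shelf.stash k=zuproro v=630
[out] nil
% shelf.knows k=pris
[out] yes
% tally.split x=-50
[out] -3517/27300
% tally.prime x=-50
[out] -50

Answer: {dronu=prudepeb, hozicos=759, ko=-293, mahat=3517/546, pris=-315}


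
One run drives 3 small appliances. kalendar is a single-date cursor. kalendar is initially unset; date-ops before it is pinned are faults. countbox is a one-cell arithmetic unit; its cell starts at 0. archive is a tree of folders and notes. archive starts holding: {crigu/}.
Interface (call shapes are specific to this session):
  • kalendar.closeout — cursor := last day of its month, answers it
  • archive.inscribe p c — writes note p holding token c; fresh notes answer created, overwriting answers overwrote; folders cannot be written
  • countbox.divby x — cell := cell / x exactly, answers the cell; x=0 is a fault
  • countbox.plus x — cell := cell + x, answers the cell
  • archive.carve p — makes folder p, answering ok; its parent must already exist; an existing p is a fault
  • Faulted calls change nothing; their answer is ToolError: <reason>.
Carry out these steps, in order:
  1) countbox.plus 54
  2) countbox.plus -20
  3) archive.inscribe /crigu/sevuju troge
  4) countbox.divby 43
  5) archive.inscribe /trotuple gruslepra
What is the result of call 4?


Answer: 34/43

Derivation:
>> countbox.plus(x: 54)
<< 54
>> countbox.plus(x: -20)
<< 34
>> archive.inscribe(p: /crigu/sevuju, c: troge)
<< created
>> countbox.divby(x: 43)
<< 34/43
>> archive.inscribe(p: /trotuple, c: gruslepra)
<< created


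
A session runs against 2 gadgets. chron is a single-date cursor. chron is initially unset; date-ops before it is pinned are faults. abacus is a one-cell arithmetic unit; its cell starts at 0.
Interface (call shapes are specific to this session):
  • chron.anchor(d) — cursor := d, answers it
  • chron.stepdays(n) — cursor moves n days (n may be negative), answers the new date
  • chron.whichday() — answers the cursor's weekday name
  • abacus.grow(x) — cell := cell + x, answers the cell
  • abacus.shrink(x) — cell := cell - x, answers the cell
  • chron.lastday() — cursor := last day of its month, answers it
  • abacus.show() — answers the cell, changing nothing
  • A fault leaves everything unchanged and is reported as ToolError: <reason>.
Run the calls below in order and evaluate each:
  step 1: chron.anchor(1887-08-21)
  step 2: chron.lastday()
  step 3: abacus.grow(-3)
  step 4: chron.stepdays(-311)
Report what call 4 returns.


Answer: 1886-10-24

Derivation:
Do: anchor[d→1887-08-21]
See: 1887-08-21
Do: lastday[]
See: 1887-08-31
Do: grow[x→-3]
See: -3
Do: stepdays[n→-311]
See: 1886-10-24


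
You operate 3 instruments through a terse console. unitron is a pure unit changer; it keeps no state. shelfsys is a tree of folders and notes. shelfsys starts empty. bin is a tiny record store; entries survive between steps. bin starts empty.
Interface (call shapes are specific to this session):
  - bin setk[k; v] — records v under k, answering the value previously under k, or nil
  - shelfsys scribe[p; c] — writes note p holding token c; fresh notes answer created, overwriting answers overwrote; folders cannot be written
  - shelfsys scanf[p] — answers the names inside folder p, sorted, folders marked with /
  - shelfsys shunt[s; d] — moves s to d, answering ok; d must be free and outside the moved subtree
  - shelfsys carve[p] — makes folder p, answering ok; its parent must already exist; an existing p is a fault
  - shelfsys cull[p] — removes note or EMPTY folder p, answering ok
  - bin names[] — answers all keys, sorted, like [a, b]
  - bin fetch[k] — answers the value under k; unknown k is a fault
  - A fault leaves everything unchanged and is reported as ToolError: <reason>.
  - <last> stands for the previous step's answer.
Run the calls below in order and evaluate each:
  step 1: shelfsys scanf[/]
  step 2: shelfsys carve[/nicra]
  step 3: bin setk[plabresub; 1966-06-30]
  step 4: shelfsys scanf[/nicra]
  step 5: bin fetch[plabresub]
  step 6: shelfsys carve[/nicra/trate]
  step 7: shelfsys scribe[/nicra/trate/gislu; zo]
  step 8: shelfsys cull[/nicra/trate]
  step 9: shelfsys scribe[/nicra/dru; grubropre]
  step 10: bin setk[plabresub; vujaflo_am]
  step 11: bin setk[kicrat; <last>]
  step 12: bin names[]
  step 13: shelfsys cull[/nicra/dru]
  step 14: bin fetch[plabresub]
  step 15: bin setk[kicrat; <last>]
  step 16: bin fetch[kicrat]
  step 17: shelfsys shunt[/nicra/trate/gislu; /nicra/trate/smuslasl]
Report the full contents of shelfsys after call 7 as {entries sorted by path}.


→ shelfsys scanf(p=/)
← []
→ shelfsys carve(p=/nicra)
← ok
→ bin setk(k=plabresub, v=1966-06-30)
← nil
→ shelfsys scanf(p=/nicra)
← []
→ bin fetch(k=plabresub)
← 1966-06-30
→ shelfsys carve(p=/nicra/trate)
← ok
→ shelfsys scribe(p=/nicra/trate/gislu, c=zo)
← created
→ shelfsys cull(p=/nicra/trate)
← ToolError: not empty
→ shelfsys scribe(p=/nicra/dru, c=grubropre)
← created
→ bin setk(k=plabresub, v=vujaflo_am)
← 1966-06-30
→ bin setk(k=kicrat, v=<last>)
← nil
→ bin names()
← [kicrat, plabresub]
→ shelfsys cull(p=/nicra/dru)
← ok
→ bin fetch(k=plabresub)
← vujaflo_am
→ bin setk(k=kicrat, v=<last>)
← 1966-06-30
→ bin fetch(k=kicrat)
← vujaflo_am
→ shelfsys shunt(s=/nicra/trate/gislu, d=/nicra/trate/smuslasl)
← ok

Answer: {nicra/, nicra/trate/, nicra/trate/gislu=zo}


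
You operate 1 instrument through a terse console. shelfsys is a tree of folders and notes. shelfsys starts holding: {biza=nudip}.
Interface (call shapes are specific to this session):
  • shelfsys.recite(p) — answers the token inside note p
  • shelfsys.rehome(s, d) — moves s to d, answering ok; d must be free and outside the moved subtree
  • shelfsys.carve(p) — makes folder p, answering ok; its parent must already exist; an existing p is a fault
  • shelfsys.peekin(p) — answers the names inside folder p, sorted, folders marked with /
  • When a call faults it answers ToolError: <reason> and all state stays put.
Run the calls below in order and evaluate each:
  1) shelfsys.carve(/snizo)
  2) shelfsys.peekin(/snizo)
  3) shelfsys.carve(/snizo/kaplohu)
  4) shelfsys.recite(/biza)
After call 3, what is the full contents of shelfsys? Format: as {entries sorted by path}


Answer: {biza=nudip, snizo/, snizo/kaplohu/}

Derivation:
Act: shelfsys.carve[p=/snizo]
Obs: ok
Act: shelfsys.peekin[p=/snizo]
Obs: []
Act: shelfsys.carve[p=/snizo/kaplohu]
Obs: ok
Act: shelfsys.recite[p=/biza]
Obs: nudip


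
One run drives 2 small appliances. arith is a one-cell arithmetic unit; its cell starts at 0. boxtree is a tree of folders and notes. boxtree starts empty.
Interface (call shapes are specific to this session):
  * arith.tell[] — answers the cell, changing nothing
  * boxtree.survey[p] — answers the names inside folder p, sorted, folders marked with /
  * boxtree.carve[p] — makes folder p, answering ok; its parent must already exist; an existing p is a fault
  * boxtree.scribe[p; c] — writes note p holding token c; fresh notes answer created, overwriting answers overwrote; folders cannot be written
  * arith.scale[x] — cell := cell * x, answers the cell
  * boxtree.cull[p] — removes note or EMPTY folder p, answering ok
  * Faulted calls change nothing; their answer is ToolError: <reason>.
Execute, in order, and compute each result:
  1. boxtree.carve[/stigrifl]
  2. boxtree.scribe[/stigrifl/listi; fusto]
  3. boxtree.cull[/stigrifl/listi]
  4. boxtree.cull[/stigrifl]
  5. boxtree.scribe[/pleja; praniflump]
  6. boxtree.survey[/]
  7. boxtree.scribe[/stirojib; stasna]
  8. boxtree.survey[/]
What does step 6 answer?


Answer: [pleja]

Derivation:
>> boxtree.carve(p→/stigrifl)
<< ok
>> boxtree.scribe(p→/stigrifl/listi, c→fusto)
<< created
>> boxtree.cull(p→/stigrifl/listi)
<< ok
>> boxtree.cull(p→/stigrifl)
<< ok
>> boxtree.scribe(p→/pleja, c→praniflump)
<< created
>> boxtree.survey(p→/)
<< [pleja]
>> boxtree.scribe(p→/stirojib, c→stasna)
<< created
>> boxtree.survey(p→/)
<< [pleja, stirojib]


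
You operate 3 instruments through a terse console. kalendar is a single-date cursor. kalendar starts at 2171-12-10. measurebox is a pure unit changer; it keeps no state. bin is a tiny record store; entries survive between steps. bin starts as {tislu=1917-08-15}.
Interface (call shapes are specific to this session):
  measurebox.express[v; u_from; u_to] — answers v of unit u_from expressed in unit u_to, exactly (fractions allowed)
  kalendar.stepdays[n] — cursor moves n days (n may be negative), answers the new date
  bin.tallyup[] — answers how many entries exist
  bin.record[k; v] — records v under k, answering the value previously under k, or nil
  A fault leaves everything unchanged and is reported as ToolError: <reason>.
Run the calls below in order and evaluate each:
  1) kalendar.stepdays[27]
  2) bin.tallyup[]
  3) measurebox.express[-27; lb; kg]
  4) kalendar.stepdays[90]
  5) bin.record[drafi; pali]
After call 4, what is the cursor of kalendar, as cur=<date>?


Answer: cur=2172-04-05

Derivation:
-- 1. kalendar.stepdays(n='27') == 2172-01-06
-- 2. bin.tallyup() == 1
-- 3. measurebox.express(v='-27', u_from='lb', u_to='kg') == -1224699399/100000000
-- 4. kalendar.stepdays(n='90') == 2172-04-05
-- 5. bin.record(k='drafi', v='pali') == nil


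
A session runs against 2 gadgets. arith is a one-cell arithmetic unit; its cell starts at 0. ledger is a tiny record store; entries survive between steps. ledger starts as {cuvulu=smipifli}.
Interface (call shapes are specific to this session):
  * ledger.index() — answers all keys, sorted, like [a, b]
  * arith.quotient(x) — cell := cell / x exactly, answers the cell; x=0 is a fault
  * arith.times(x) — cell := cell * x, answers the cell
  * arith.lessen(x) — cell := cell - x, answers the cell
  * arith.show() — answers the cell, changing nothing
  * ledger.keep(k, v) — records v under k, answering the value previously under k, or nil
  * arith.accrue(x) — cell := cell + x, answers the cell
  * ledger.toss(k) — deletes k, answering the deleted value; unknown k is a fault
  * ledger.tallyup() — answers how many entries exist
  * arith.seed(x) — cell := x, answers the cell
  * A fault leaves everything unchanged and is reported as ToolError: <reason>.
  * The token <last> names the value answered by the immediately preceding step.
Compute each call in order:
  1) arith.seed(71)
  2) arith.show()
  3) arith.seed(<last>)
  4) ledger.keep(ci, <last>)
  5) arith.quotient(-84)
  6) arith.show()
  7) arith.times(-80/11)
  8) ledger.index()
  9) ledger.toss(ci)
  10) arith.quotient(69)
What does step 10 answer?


Answer: 1420/15939

Derivation:
$ seed x='71'
:: 71
$ show
:: 71
$ seed x='<last>'
:: 71
$ keep k='ci' v='<last>'
:: nil
$ quotient x='-84'
:: -71/84
$ show
:: -71/84
$ times x='-80/11'
:: 1420/231
$ index
:: [ci, cuvulu]
$ toss k='ci'
:: 71
$ quotient x='69'
:: 1420/15939
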